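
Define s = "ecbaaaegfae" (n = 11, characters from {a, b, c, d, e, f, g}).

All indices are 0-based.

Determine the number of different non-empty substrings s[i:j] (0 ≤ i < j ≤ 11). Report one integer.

59

rank→(start, suffix):
  0 → (3, 'aaaegfae')
  1 → (4, 'aaegfae')
  2 → (9, 'ae')
  3 → (5, 'aegfae')
  4 → (2, 'baaaegfae')
  5 → (1, 'cbaaaegfae')
  6 → (10, 'e')
  7 → (0, 'ecbaaaegfae')
  8 → (6, 'egfae')
  9 → (8, 'fae')
  10 → (7, 'gfae')

SA = [3, 4, 9, 5, 2, 1, 10, 0, 6, 8, 7]
i: (SA[i-1],SA[i]) lcp shared
  1: (3,4) 2 'aa'
  2: (4,9) 1 'a'
  3: (9,5) 2 'ae'
  4: (5,2) 0 ''
  5: (2,1) 0 ''
  6: (1,10) 0 ''
  7: (10,0) 1 'e'
  8: (0,6) 1 'e'
  9: (6,8) 0 ''
  10: (8,7) 0 ''

n(n+1)/2 = 11·12/2 = 66
Σ LCP = 0 + 2 + 1 + 2 + 0 + 0 + 0 + 1 + 1 + 0 + 0 = 7
distinct = 66 − 7 = 59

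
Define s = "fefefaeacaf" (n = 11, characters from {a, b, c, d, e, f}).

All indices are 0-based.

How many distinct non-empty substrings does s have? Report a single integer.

56

rank | idx | suffix
   0 |   7 | acaf
   1 |   5 | aeacaf
   2 |   9 | af
   3 |   8 | caf
   4 |   6 | eacaf
   5 |   3 | efaeacaf
   6 |   1 | efefaeacaf
   7 |  10 | f
   8 |   4 | faeacaf
   9 |   2 | fefaeacaf
  10 |   0 | fefefaeacaf

SA = [7, 5, 9, 8, 6, 3, 1, 10, 4, 2, 0]
i: (SA[i-1],SA[i]) lcp shared
  1: (7,5) 1 'a'
  2: (5,9) 1 'a'
  3: (9,8) 0 ''
  4: (8,6) 0 ''
  5: (6,3) 1 'e'
  6: (3,1) 2 'ef'
  7: (1,10) 0 ''
  8: (10,4) 1 'f'
  9: (4,2) 1 'f'
  10: (2,0) 3 'fef'

n(n+1)/2 = 11·12/2 = 66
Σ LCP = 0 + 1 + 1 + 0 + 0 + 1 + 2 + 0 + 1 + 1 + 3 = 10
distinct = 66 − 10 = 56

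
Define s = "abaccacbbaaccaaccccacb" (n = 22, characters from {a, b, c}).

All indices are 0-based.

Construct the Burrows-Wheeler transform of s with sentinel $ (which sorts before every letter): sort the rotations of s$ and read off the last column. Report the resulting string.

bbc$ccabacbaccccaaacaca

rank  rotation                 last
    0  $abaccacbbaaccaaccccacb  b
    1  aaccaaccccacb$abaccacbb  b
    2  aaccccacb$abaccacbbaacc  c
    3  abaccacbbaaccaaccccacb$  $
    4  acb$abaccacbbaaccaacccc  c
    5  acbbaaccaaccccacb$abacc  c
    6  accaaccccacb$abaccacbba  a
    7  accacbbaaccaaccccacb$ab  b
    8  accccacb$abaccacbbaacca  a
    9  b$abaccacbbaaccaaccccac  c
   10  baaccaaccccacb$abaccacb  b
   11  baccacbbaaccaaccccacb$a  a
   12  bbaaccaaccccacb$abaccac  c
   13  caaccccacb$abaccacbbaac  c
   14  cacb$abaccacbbaaccaaccc  c
   15  cacbbaaccaaccccacb$abac  c
   16  cb$abaccacbbaaccaacccca  a
   17  cbbaaccaaccccacb$abacca  a
   18  ccaaccccacb$abaccacbbaa  a
   19  ccacb$abaccacbbaaccaacc  c
   20  ccacbbaaccaaccccacb$aba  a
   21  cccacb$abaccacbbaaccaac  c
   22  ccccacb$abaccacbbaaccaa  a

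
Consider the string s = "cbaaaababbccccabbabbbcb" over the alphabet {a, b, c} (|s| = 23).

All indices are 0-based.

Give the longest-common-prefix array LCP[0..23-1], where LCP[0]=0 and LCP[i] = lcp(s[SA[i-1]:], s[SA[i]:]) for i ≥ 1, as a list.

sorted suffixes:
  #0 SA[0]=2  'aaaababbccccabbabbbcb'
  #1 SA[1]=3  'aaababbccccabbabbbcb'
  #2 SA[2]=4  'aababbccccabbabbbcb'
  #3 SA[3]=5  'ababbccccabbabbbcb'
  #4 SA[4]=14  'abbabbbcb'
  #5 SA[5]=17  'abbbcb'
  #6 SA[6]=7  'abbccccabbabbbcb'
  #7 SA[7]=22  'b'
  #8 SA[8]=1  'baaaababbccccabbabbbcb'
  #9 SA[9]=16  'babbbcb'
  #10 SA[10]=6  'babbccccabbabbbcb'
  #11 SA[11]=15  'bbabbbcb'
  #12 SA[12]=18  'bbbcb'
  #13 SA[13]=19  'bbcb'
  #14 SA[14]=8  'bbccccabbabbbcb'
  #15 SA[15]=20  'bcb'
  #16 SA[16]=9  'bccccabbabbbcb'
  #17 SA[17]=13  'cabbabbbcb'
  #18 SA[18]=21  'cb'
  #19 SA[19]=0  'cbaaaababbccccabbabbbcb'
  #20 SA[20]=12  'ccabbabbbcb'
  #21 SA[21]=11  'cccabbabbbcb'
  #22 SA[22]=10  'ccccabbabbbcb'

SA = [2, 3, 4, 5, 14, 17, 7, 22, 1, 16, 6, 15, 18, 19, 8, 20, 9, 13, 21, 0, 12, 11, 10]
i: (SA[i-1],SA[i]) lcp shared
  1: (2,3) 3 'aaa'
  2: (3,4) 2 'aa'
  3: (4,5) 1 'a'
  4: (5,14) 2 'ab'
  5: (14,17) 3 'abb'
  6: (17,7) 3 'abb'
  7: (7,22) 0 ''
  8: (22,1) 1 'b'
  9: (1,16) 2 'ba'
  10: (16,6) 4 'babb'
  11: (6,15) 1 'b'
  12: (15,18) 2 'bb'
  13: (18,19) 2 'bb'
  14: (19,8) 3 'bbc'
  15: (8,20) 1 'b'
  16: (20,9) 2 'bc'
  17: (9,13) 0 ''
  18: (13,21) 1 'c'
  19: (21,0) 2 'cb'
  20: (0,12) 1 'c'
  21: (12,11) 2 'cc'
  22: (11,10) 3 'ccc'

[0, 3, 2, 1, 2, 3, 3, 0, 1, 2, 4, 1, 2, 2, 3, 1, 2, 0, 1, 2, 1, 2, 3]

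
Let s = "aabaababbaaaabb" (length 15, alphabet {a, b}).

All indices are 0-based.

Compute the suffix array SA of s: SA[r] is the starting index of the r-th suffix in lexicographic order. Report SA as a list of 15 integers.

[9, 10, 0, 3, 11, 1, 4, 12, 6, 14, 8, 2, 5, 13, 7]

rank | idx | suffix
   0 |   9 | aaaabb
   1 |  10 | aaabb
   2 |   0 | aabaababbaaaabb
   3 |   3 | aababbaaaabb
   4 |  11 | aabb
   5 |   1 | abaababbaaaabb
   6 |   4 | ababbaaaabb
   7 |  12 | abb
   8 |   6 | abbaaaabb
   9 |  14 | b
  10 |   8 | baaaabb
  11 |   2 | baababbaaaabb
  12 |   5 | babbaaaabb
  13 |  13 | bb
  14 |   7 | bbaaaabb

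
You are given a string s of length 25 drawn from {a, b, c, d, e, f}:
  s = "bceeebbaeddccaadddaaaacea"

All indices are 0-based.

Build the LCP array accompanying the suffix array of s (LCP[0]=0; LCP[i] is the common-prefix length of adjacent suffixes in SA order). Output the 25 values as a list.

sorted suffixes:
  #0 SA[0]=24  'a'
  #1 SA[1]=18  'aaaacea'
  #2 SA[2]=19  'aaacea'
  #3 SA[3]=20  'aacea'
  #4 SA[4]=13  'aadddaaaacea'
  #5 SA[5]=21  'acea'
  #6 SA[6]=14  'adddaaaacea'
  #7 SA[7]=7  'aeddccaadddaaaacea'
  #8 SA[8]=6  'baeddccaadddaaaacea'
  #9 SA[9]=5  'bbaeddccaadddaaaacea'
  #10 SA[10]=0  'bceeebbaeddccaadddaaaacea'
  #11 SA[11]=12  'caadddaaaacea'
  #12 SA[12]=11  'ccaadddaaaacea'
  #13 SA[13]=22  'cea'
  #14 SA[14]=1  'ceeebbaeddccaadddaaaacea'
  #15 SA[15]=17  'daaaacea'
  #16 SA[16]=10  'dccaadddaaaacea'
  #17 SA[17]=16  'ddaaaacea'
  #18 SA[18]=9  'ddccaadddaaaacea'
  #19 SA[19]=15  'dddaaaacea'
  #20 SA[20]=23  'ea'
  #21 SA[21]=4  'ebbaeddccaadddaaaacea'
  #22 SA[22]=8  'eddccaadddaaaacea'
  #23 SA[23]=3  'eebbaeddccaadddaaaacea'
  #24 SA[24]=2  'eeebbaeddccaadddaaaacea'

SA = [24, 18, 19, 20, 13, 21, 14, 7, 6, 5, 0, 12, 11, 22, 1, 17, 10, 16, 9, 15, 23, 4, 8, 3, 2]
[i] adj suffixes → lcp
  [1] 24/18 → 1 ('a')
  [2] 18/19 → 3 ('aaa')
  [3] 19/20 → 2 ('aa')
  [4] 20/13 → 2 ('aa')
  [5] 13/21 → 1 ('a')
  [6] 21/14 → 1 ('a')
  [7] 14/7 → 1 ('a')
  [8] 7/6 → 0 ('')
  [9] 6/5 → 1 ('b')
  [10] 5/0 → 1 ('b')
  [11] 0/12 → 0 ('')
  [12] 12/11 → 1 ('c')
  [13] 11/22 → 1 ('c')
  [14] 22/1 → 2 ('ce')
  [15] 1/17 → 0 ('')
  [16] 17/10 → 1 ('d')
  [17] 10/16 → 1 ('d')
  [18] 16/9 → 2 ('dd')
  [19] 9/15 → 2 ('dd')
  [20] 15/23 → 0 ('')
  [21] 23/4 → 1 ('e')
  [22] 4/8 → 1 ('e')
  [23] 8/3 → 1 ('e')
  [24] 3/2 → 2 ('ee')

[0, 1, 3, 2, 2, 1, 1, 1, 0, 1, 1, 0, 1, 1, 2, 0, 1, 1, 2, 2, 0, 1, 1, 1, 2]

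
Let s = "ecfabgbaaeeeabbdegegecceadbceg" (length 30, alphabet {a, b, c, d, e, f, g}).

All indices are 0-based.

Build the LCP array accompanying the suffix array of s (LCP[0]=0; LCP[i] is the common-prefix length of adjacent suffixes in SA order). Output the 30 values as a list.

[0, 1, 2, 1, 1, 0, 1, 1, 1, 1, 0, 1, 2, 1, 0, 1, 0, 2, 1, 2, 1, 2, 1, 2, 3, 0, 0, 1, 1, 2]

sorted suffixes:
  #0 SA[0]=7  'aaeeeabbdegegecceadbceg'
  #1 SA[1]=12  'abbdegegecceadbceg'
  #2 SA[2]=3  'abgbaaeeeabbdegegecceadbceg'
  #3 SA[3]=24  'adbceg'
  #4 SA[4]=8  'aeeeabbdegegecceadbceg'
  #5 SA[5]=6  'baaeeeabbdegegecceadbceg'
  #6 SA[6]=13  'bbdegegecceadbceg'
  #7 SA[7]=26  'bceg'
  #8 SA[8]=14  'bdegegecceadbceg'
  #9 SA[9]=4  'bgbaaeeeabbdegegecceadbceg'
  #10 SA[10]=21  'cceadbceg'
  #11 SA[11]=22  'ceadbceg'
  #12 SA[12]=27  'ceg'
  #13 SA[13]=1  'cfabgbaaeeeabbdegegecceadbceg'
  #14 SA[14]=25  'dbceg'
  #15 SA[15]=15  'degegecceadbceg'
  #16 SA[16]=11  'eabbdegegecceadbceg'
  #17 SA[17]=23  'eadbceg'
  #18 SA[18]=20  'ecceadbceg'
  #19 SA[19]=0  'ecfabgbaaeeeabbdegegecceadbceg'
  #20 SA[20]=10  'eeabbdegegecceadbceg'
  #21 SA[21]=9  'eeeabbdegegecceadbceg'
  #22 SA[22]=28  'eg'
  #23 SA[23]=18  'egecceadbceg'
  #24 SA[24]=16  'egegecceadbceg'
  #25 SA[25]=2  'fabgbaaeeeabbdegegecceadbceg'
  #26 SA[26]=29  'g'
  #27 SA[27]=5  'gbaaeeeabbdegegecceadbceg'
  #28 SA[28]=19  'gecceadbceg'
  #29 SA[29]=17  'gegecceadbceg'

SA = [7, 12, 3, 24, 8, 6, 13, 26, 14, 4, 21, 22, 27, 1, 25, 15, 11, 23, 20, 0, 10, 9, 28, 18, 16, 2, 29, 5, 19, 17]
i: (SA[i-1],SA[i]) lcp shared
  1: (7,12) 1 'a'
  2: (12,3) 2 'ab'
  3: (3,24) 1 'a'
  4: (24,8) 1 'a'
  5: (8,6) 0 ''
  6: (6,13) 1 'b'
  7: (13,26) 1 'b'
  8: (26,14) 1 'b'
  9: (14,4) 1 'b'
  10: (4,21) 0 ''
  11: (21,22) 1 'c'
  12: (22,27) 2 'ce'
  13: (27,1) 1 'c'
  14: (1,25) 0 ''
  15: (25,15) 1 'd'
  16: (15,11) 0 ''
  17: (11,23) 2 'ea'
  18: (23,20) 1 'e'
  19: (20,0) 2 'ec'
  20: (0,10) 1 'e'
  21: (10,9) 2 'ee'
  22: (9,28) 1 'e'
  23: (28,18) 2 'eg'
  24: (18,16) 3 'ege'
  25: (16,2) 0 ''
  26: (2,29) 0 ''
  27: (29,5) 1 'g'
  28: (5,19) 1 'g'
  29: (19,17) 2 'ge'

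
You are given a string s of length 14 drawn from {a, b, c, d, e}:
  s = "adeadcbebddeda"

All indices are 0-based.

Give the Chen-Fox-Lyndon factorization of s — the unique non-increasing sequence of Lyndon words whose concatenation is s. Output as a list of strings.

emit factor 1: 'ade' (i=0, period=3)
emit factor 2: 'adcbebdded' (i=3, period=10)
emit factor 3: 'a' (i=13, period=1)

["ade", "adcbebdded", "a"]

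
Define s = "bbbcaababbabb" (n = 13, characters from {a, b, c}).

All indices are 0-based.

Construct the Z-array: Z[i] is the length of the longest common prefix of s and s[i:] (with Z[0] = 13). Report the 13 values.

[13, 2, 1, 0, 0, 0, 1, 0, 2, 1, 0, 2, 1]

Z[0]=13
i=1: fresh scan; Z[1]=2 extend→box=[1,3)
i=2: min(r-i=1, Z[1]=2)=1; Z[2]=1
i=3: fresh scan; Z[3]=0
i=4: fresh scan; Z[4]=0
i=5: fresh scan; Z[5]=0
i=6: fresh scan; Z[6]=1 extend→box=[6,7)
i=7: fresh scan; Z[7]=0
i=8: fresh scan; Z[8]=2 extend→box=[8,10)
i=9: min(r-i=1, Z[1]=2)=1; Z[9]=1
i=10: fresh scan; Z[10]=0
i=11: fresh scan; Z[11]=2 extend→box=[11,13)
i=12: min(r-i=1, Z[1]=2)=1; Z[12]=1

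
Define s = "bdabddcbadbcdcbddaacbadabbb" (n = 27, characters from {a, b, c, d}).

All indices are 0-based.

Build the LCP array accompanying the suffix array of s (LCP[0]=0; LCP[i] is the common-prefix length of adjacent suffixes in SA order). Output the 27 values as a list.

[0, 1, 2, 1, 1, 2, 0, 1, 3, 1, 2, 1, 1, 2, 3, 0, 4, 2, 1, 0, 2, 3, 1, 1, 3, 1, 2]

rank | idx | suffix
   0 |  17 | aacbadabbb
   1 |  23 | abbb
   2 |   2 | abddcbadbcdcbddaacbadabbb
   3 |  18 | acbadabbb
   4 |  21 | adabbb
   5 |   8 | adbcdcbddaacbadabbb
   6 |  26 | b
   7 |  20 | badabbb
   8 |   7 | badbcdcbddaacbadabbb
   9 |  25 | bb
  10 |  24 | bbb
  11 |  10 | bcdcbddaacbadabbb
  12 |   0 | bdabddcbadbcdcbddaacbadabbb
  13 |  14 | bddaacbadabbb
  14 |   3 | bddcbadbcdcbddaacbadabbb
  15 |  19 | cbadabbb
  16 |   6 | cbadbcdcbddaacbadabbb
  17 |  13 | cbddaacbadabbb
  18 |  11 | cdcbddaacbadabbb
  19 |  16 | daacbadabbb
  20 |  22 | dabbb
  21 |   1 | dabddcbadbcdcbddaacbadabbb
  22 |   9 | dbcdcbddaacbadabbb
  23 |   5 | dcbadbcdcbddaacbadabbb
  24 |  12 | dcbddaacbadabbb
  25 |  15 | ddaacbadabbb
  26 |   4 | ddcbadbcdcbddaacbadabbb

SA = [17, 23, 2, 18, 21, 8, 26, 20, 7, 25, 24, 10, 0, 14, 3, 19, 6, 13, 11, 16, 22, 1, 9, 5, 12, 15, 4]
rank  pair      lcp
   1  s[17:],s[23:]  1  'a'
   2  s[23:],s[2:]  2  'ab'
   3  s[2:],s[18:]  1  'a'
   4  s[18:],s[21:]  1  'a'
   5  s[21:],s[8:]  2  'ad'
   6  s[8:],s[26:]  0  ''
   7  s[26:],s[20:]  1  'b'
   8  s[20:],s[7:]  3  'bad'
   9  s[7:],s[25:]  1  'b'
  10  s[25:],s[24:]  2  'bb'
  11  s[24:],s[10:]  1  'b'
  12  s[10:],s[0:]  1  'b'
  13  s[0:],s[14:]  2  'bd'
  14  s[14:],s[3:]  3  'bdd'
  15  s[3:],s[19:]  0  ''
  16  s[19:],s[6:]  4  'cbad'
  17  s[6:],s[13:]  2  'cb'
  18  s[13:],s[11:]  1  'c'
  19  s[11:],s[16:]  0  ''
  20  s[16:],s[22:]  2  'da'
  21  s[22:],s[1:]  3  'dab'
  22  s[1:],s[9:]  1  'd'
  23  s[9:],s[5:]  1  'd'
  24  s[5:],s[12:]  3  'dcb'
  25  s[12:],s[15:]  1  'd'
  26  s[15:],s[4:]  2  'dd'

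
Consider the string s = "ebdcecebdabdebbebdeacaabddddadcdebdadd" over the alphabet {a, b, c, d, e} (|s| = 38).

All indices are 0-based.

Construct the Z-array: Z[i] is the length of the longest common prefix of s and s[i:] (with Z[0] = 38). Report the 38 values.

Z[0]=38
i=1: fresh scan; Z[1]=0
i=2: fresh scan; Z[2]=0
i=3: fresh scan; Z[3]=0
i=4: fresh scan; Z[4]=1 scan→box=[4,5)
i=5: fresh scan; Z[5]=0
i=6: fresh scan; Z[6]=3 scan→box=[6,9)
i=7: min(r-i=2, Z[1]=0)=0; Z[7]=0
i=8: min(r-i=1, Z[2]=0)=0; Z[8]=0
i=9: fresh scan; Z[9]=0
i=10: fresh scan; Z[10]=0
i=11: fresh scan; Z[11]=0
i=12: fresh scan; Z[12]=2 scan→box=[12,14)
i=13: min(r-i=1, Z[1]=0)=0; Z[13]=0
i=14: fresh scan; Z[14]=0
i=15: fresh scan; Z[15]=3 scan→box=[15,18)
i=16: min(r-i=2, Z[1]=0)=0; Z[16]=0
i=17: min(r-i=1, Z[2]=0)=0; Z[17]=0
i=18: fresh scan; Z[18]=1 scan→box=[18,19)
i=19: fresh scan; Z[19]=0
i=20: fresh scan; Z[20]=0
i=21: fresh scan; Z[21]=0
i=22: fresh scan; Z[22]=0
i=23: fresh scan; Z[23]=0
i=24: fresh scan; Z[24]=0
i=25: fresh scan; Z[25]=0
i=26: fresh scan; Z[26]=0
i=27: fresh scan; Z[27]=0
i=28: fresh scan; Z[28]=0
i=29: fresh scan; Z[29]=0
i=30: fresh scan; Z[30]=0
i=31: fresh scan; Z[31]=0
i=32: fresh scan; Z[32]=3 scan→box=[32,35)
i=33: min(r-i=2, Z[1]=0)=0; Z[33]=0
i=34: min(r-i=1, Z[2]=0)=0; Z[34]=0
i=35: fresh scan; Z[35]=0
i=36: fresh scan; Z[36]=0
i=37: fresh scan; Z[37]=0

[38, 0, 0, 0, 1, 0, 3, 0, 0, 0, 0, 0, 2, 0, 0, 3, 0, 0, 1, 0, 0, 0, 0, 0, 0, 0, 0, 0, 0, 0, 0, 0, 3, 0, 0, 0, 0, 0]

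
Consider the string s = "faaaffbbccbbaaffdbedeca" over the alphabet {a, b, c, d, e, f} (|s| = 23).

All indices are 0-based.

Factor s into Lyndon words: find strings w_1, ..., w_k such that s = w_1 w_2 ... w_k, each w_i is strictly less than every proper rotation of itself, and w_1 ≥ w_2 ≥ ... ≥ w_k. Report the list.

emit factor 1: 'f' (i=0, period=1)
emit factor 2: 'aaaffbbccbbaaffdbedec' (i=1, period=21)
emit factor 3: 'a' (i=22, period=1)

["f", "aaaffbbccbbaaffdbedec", "a"]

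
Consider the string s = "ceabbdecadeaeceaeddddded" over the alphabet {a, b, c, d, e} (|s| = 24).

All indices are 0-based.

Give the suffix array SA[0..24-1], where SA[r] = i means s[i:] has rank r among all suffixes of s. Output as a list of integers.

sorted suffixes:
  #0 SA[0]=2  'abbdecadeaeceaeddddded'
  #1 SA[1]=8  'adeaeceaeddddded'
  #2 SA[2]=11  'aeceaeddddded'
  #3 SA[3]=15  'aeddddded'
  #4 SA[4]=3  'bbdecadeaeceaeddddded'
  #5 SA[5]=4  'bdecadeaeceaeddddded'
  #6 SA[6]=7  'cadeaeceaeddddded'
  #7 SA[7]=0  'ceabbdecadeaeceaeddddded'
  #8 SA[8]=13  'ceaeddddded'
  #9 SA[9]=23  'd'
  #10 SA[10]=17  'ddddded'
  #11 SA[11]=18  'dddded'
  #12 SA[12]=19  'ddded'
  #13 SA[13]=20  'dded'
  #14 SA[14]=9  'deaeceaeddddded'
  #15 SA[15]=5  'decadeaeceaeddddded'
  #16 SA[16]=21  'ded'
  #17 SA[17]=1  'eabbdecadeaeceaeddddded'
  #18 SA[18]=10  'eaeceaeddddded'
  #19 SA[19]=14  'eaeddddded'
  #20 SA[20]=6  'ecadeaeceaeddddded'
  #21 SA[21]=12  'eceaeddddded'
  #22 SA[22]=22  'ed'
  #23 SA[23]=16  'eddddded'

[2, 8, 11, 15, 3, 4, 7, 0, 13, 23, 17, 18, 19, 20, 9, 5, 21, 1, 10, 14, 6, 12, 22, 16]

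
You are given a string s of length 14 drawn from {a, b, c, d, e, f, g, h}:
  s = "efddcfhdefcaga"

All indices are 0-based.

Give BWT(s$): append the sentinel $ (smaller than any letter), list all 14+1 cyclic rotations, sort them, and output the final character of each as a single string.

rank  rotation         last
    0  $efddcfhdefcaga  a
    1  a$efddcfhdefcag  g
    2  aga$efddcfhdefc  c
    3  caga$efddcfhdef  f
    4  cfhdefcaga$efdd  d
    5  dcfhdefcaga$efd  d
    6  ddcfhdefcaga$ef  f
    7  defcaga$efddcfh  h
    8  efcaga$efddcfhd  d
    9  efddcfhdefcaga$  $
   10  fcaga$efddcfhde  e
   11  fddcfhdefcaga$e  e
   12  fhdefcaga$efddc  c
   13  ga$efddcfhdefca  a
   14  hdefcaga$efddcf  f

agcfddfhd$eecaf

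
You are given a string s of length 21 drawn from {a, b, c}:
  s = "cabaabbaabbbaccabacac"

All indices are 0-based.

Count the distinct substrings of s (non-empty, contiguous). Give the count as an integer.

sorted suffixes:
  #0 SA[0]=3  'aabbaabbbaccabacac'
  #1 SA[1]=7  'aabbbaccabacac'
  #2 SA[2]=1  'abaabbaabbbaccabacac'
  #3 SA[3]=15  'abacac'
  #4 SA[4]=4  'abbaabbbaccabacac'
  #5 SA[5]=8  'abbbaccabacac'
  #6 SA[6]=19  'ac'
  #7 SA[7]=17  'acac'
  #8 SA[8]=12  'accabacac'
  #9 SA[9]=2  'baabbaabbbaccabacac'
  #10 SA[10]=6  'baabbbaccabacac'
  #11 SA[11]=16  'bacac'
  #12 SA[12]=11  'baccabacac'
  #13 SA[13]=5  'bbaabbbaccabacac'
  #14 SA[14]=10  'bbaccabacac'
  #15 SA[15]=9  'bbbaccabacac'
  #16 SA[16]=20  'c'
  #17 SA[17]=0  'cabaabbaabbbaccabacac'
  #18 SA[18]=14  'cabacac'
  #19 SA[19]=18  'cac'
  #20 SA[20]=13  'ccabacac'

SA = [3, 7, 1, 15, 4, 8, 19, 17, 12, 2, 6, 16, 11, 5, 10, 9, 20, 0, 14, 18, 13]
[i] adj suffixes → lcp
  [1] 3/7 → 4 ('aabb')
  [2] 7/1 → 1 ('a')
  [3] 1/15 → 3 ('aba')
  [4] 15/4 → 2 ('ab')
  [5] 4/8 → 3 ('abb')
  [6] 8/19 → 1 ('a')
  [7] 19/17 → 2 ('ac')
  [8] 17/12 → 2 ('ac')
  [9] 12/2 → 0 ('')
  [10] 2/6 → 5 ('baabb')
  [11] 6/16 → 2 ('ba')
  [12] 16/11 → 3 ('bac')
  [13] 11/5 → 1 ('b')
  [14] 5/10 → 3 ('bba')
  [15] 10/9 → 2 ('bb')
  [16] 9/20 → 0 ('')
  [17] 20/0 → 1 ('c')
  [18] 0/14 → 4 ('caba')
  [19] 14/18 → 2 ('ca')
  [20] 18/13 → 1 ('c')

n(n+1)/2 = 21·22/2 = 231
Σ LCP = 0 + 4 + 1 + 3 + 2 + 3 + 1 + 2 + 2 + 0 + 5 + 2 + 3 + 1 + 3 + 2 + 0 + 1 + 4 + 2 + 1 = 42
distinct = 231 − 42 = 189

189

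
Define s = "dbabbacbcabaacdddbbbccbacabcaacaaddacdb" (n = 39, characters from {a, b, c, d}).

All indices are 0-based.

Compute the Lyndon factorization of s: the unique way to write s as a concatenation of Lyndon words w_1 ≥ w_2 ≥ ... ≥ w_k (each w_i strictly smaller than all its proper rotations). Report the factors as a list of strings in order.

["d", "b", "abbacbc", "ab", "aacdddbbbccbacabc", "aacaaddacdb"]

emit factor 1: 'd' (i=0, period=1)
emit factor 2: 'b' (i=1, period=1)
emit factor 3: 'abbacbc' (i=2, period=7)
emit factor 4: 'ab' (i=9, period=2)
emit factor 5: 'aacdddbbbccbacabc' (i=11, period=17)
emit factor 6: 'aacaaddacdb' (i=28, period=11)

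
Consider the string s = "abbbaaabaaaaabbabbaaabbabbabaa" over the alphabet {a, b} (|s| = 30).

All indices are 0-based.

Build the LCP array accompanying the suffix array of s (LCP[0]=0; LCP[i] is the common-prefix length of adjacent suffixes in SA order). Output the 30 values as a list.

sorted suffixes:
  #0 SA[0]=29  'a'
  #1 SA[1]=28  'aa'
  #2 SA[2]=8  'aaaaabbabbaaabbabbabaa'
  #3 SA[3]=9  'aaaabbabbaaabbabbabaa'
  #4 SA[4]=4  'aaabaaaaabbabbaaabbabbabaa'
  #5 SA[5]=10  'aaabbabbaaabbabbabaa'
  #6 SA[6]=18  'aaabbabbabaa'
  #7 SA[7]=5  'aabaaaaabbabbaaabbabbabaa'
  #8 SA[8]=11  'aabbabbaaabbabbabaa'
  #9 SA[9]=19  'aabbabbabaa'
  #10 SA[10]=26  'abaa'
  #11 SA[11]=6  'abaaaaabbabbaaabbabbabaa'
  #12 SA[12]=15  'abbaaabbabbabaa'
  #13 SA[13]=23  'abbabaa'
  #14 SA[14]=12  'abbabbaaabbabbabaa'
  #15 SA[15]=20  'abbabbabaa'
  #16 SA[16]=0  'abbbaaabaaaaabbabbaaabbabbabaa'
  #17 SA[17]=27  'baa'
  #18 SA[18]=7  'baaaaabbabbaaabbabbabaa'
  #19 SA[19]=3  'baaabaaaaabbabbaaabbabbabaa'
  #20 SA[20]=17  'baaabbabbabaa'
  #21 SA[21]=25  'babaa'
  #22 SA[22]=14  'babbaaabbabbabaa'
  #23 SA[23]=22  'babbabaa'
  #24 SA[24]=2  'bbaaabaaaaabbabbaaabbabbabaa'
  #25 SA[25]=16  'bbaaabbabbabaa'
  #26 SA[26]=24  'bbabaa'
  #27 SA[27]=13  'bbabbaaabbabbabaa'
  #28 SA[28]=21  'bbabbabaa'
  #29 SA[29]=1  'bbbaaabaaaaabbabbaaabbabbabaa'

SA = [29, 28, 8, 9, 4, 10, 18, 5, 11, 19, 26, 6, 15, 23, 12, 20, 0, 27, 7, 3, 17, 25, 14, 22, 2, 16, 24, 13, 21, 1]
rank  pair      lcp
   1  s[29:],s[28:]  1  'a'
   2  s[28:],s[8:]  2  'aa'
   3  s[8:],s[9:]  4  'aaaa'
   4  s[9:],s[4:]  3  'aaa'
   5  s[4:],s[10:]  4  'aaab'
   6  s[10:],s[18:]  9  'aaabbabba'
   7  s[18:],s[5:]  2  'aa'
   8  s[5:],s[11:]  3  'aab'
   9  s[11:],s[19:]  8  'aabbabba'
  10  s[19:],s[26:]  1  'a'
  11  s[26:],s[6:]  4  'abaa'
  12  s[6:],s[15:]  2  'ab'
  13  s[15:],s[23:]  4  'abba'
  14  s[23:],s[12:]  5  'abbab'
  15  s[12:],s[20:]  7  'abbabba'
  16  s[20:],s[0:]  3  'abb'
  17  s[0:],s[27:]  0  ''
  18  s[27:],s[7:]  3  'baa'
  19  s[7:],s[3:]  4  'baaa'
  20  s[3:],s[17:]  5  'baaab'
  21  s[17:],s[25:]  2  'ba'
  22  s[25:],s[14:]  3  'bab'
  23  s[14:],s[22:]  5  'babba'
  24  s[22:],s[2:]  1  'b'
  25  s[2:],s[16:]  6  'bbaaab'
  26  s[16:],s[24:]  3  'bba'
  27  s[24:],s[13:]  4  'bbab'
  28  s[13:],s[21:]  6  'bbabba'
  29  s[21:],s[1:]  2  'bb'

[0, 1, 2, 4, 3, 4, 9, 2, 3, 8, 1, 4, 2, 4, 5, 7, 3, 0, 3, 4, 5, 2, 3, 5, 1, 6, 3, 4, 6, 2]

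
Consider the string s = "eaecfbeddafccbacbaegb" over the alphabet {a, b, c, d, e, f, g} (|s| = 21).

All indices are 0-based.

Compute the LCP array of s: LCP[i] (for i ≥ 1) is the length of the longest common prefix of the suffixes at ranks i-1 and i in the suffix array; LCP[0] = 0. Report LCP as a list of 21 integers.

rank | idx | suffix
   0 |  14 | acbaegb
   1 |   1 | aecfbeddafccbacbaegb
   2 |  17 | aegb
   3 |   9 | afccbacbaegb
   4 |  20 | b
   5 |  13 | bacbaegb
   6 |  16 | baegb
   7 |   5 | beddafccbacbaegb
   8 |  12 | cbacbaegb
   9 |  15 | cbaegb
  10 |  11 | ccbacbaegb
  11 |   3 | cfbeddafccbacbaegb
  12 |   8 | dafccbacbaegb
  13 |   7 | ddafccbacbaegb
  14 |   0 | eaecfbeddafccbacbaegb
  15 |   2 | ecfbeddafccbacbaegb
  16 |   6 | eddafccbacbaegb
  17 |  18 | egb
  18 |   4 | fbeddafccbacbaegb
  19 |  10 | fccbacbaegb
  20 |  19 | gb

SA = [14, 1, 17, 9, 20, 13, 16, 5, 12, 15, 11, 3, 8, 7, 0, 2, 6, 18, 4, 10, 19]
rank  pair      lcp
   1  s[14:],s[1:]  1  'a'
   2  s[1:],s[17:]  2  'ae'
   3  s[17:],s[9:]  1  'a'
   4  s[9:],s[20:]  0  ''
   5  s[20:],s[13:]  1  'b'
   6  s[13:],s[16:]  2  'ba'
   7  s[16:],s[5:]  1  'b'
   8  s[5:],s[12:]  0  ''
   9  s[12:],s[15:]  3  'cba'
  10  s[15:],s[11:]  1  'c'
  11  s[11:],s[3:]  1  'c'
  12  s[3:],s[8:]  0  ''
  13  s[8:],s[7:]  1  'd'
  14  s[7:],s[0:]  0  ''
  15  s[0:],s[2:]  1  'e'
  16  s[2:],s[6:]  1  'e'
  17  s[6:],s[18:]  1  'e'
  18  s[18:],s[4:]  0  ''
  19  s[4:],s[10:]  1  'f'
  20  s[10:],s[19:]  0  ''

[0, 1, 2, 1, 0, 1, 2, 1, 0, 3, 1, 1, 0, 1, 0, 1, 1, 1, 0, 1, 0]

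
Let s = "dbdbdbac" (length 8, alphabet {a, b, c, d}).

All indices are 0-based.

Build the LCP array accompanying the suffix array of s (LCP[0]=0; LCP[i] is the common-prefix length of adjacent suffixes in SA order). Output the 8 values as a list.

[0, 0, 1, 3, 0, 0, 2, 4]

rank→(start, suffix):
  0 → (6, 'ac')
  1 → (5, 'bac')
  2 → (3, 'bdbac')
  3 → (1, 'bdbdbac')
  4 → (7, 'c')
  5 → (4, 'dbac')
  6 → (2, 'dbdbac')
  7 → (0, 'dbdbdbac')

SA = [6, 5, 3, 1, 7, 4, 2, 0]
i: (SA[i-1],SA[i]) lcp shared
  1: (6,5) 0 ''
  2: (5,3) 1 'b'
  3: (3,1) 3 'bdb'
  4: (1,7) 0 ''
  5: (7,4) 0 ''
  6: (4,2) 2 'db'
  7: (2,0) 4 'dbdb'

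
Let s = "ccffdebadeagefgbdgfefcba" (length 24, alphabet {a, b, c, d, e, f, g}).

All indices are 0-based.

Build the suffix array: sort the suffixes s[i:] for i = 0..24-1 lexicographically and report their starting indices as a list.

[23, 7, 10, 22, 6, 15, 21, 0, 1, 8, 4, 16, 9, 5, 19, 12, 20, 3, 18, 2, 13, 14, 11, 17]

sorted suffixes:
  #0 SA[0]=23  'a'
  #1 SA[1]=7  'adeagefgbdgfefcba'
  #2 SA[2]=10  'agefgbdgfefcba'
  #3 SA[3]=22  'ba'
  #4 SA[4]=6  'badeagefgbdgfefcba'
  #5 SA[5]=15  'bdgfefcba'
  #6 SA[6]=21  'cba'
  #7 SA[7]=0  'ccffdebadeagefgbdgfefcba'
  #8 SA[8]=1  'cffdebadeagefgbdgfefcba'
  #9 SA[9]=8  'deagefgbdgfefcba'
  #10 SA[10]=4  'debadeagefgbdgfefcba'
  #11 SA[11]=16  'dgfefcba'
  #12 SA[12]=9  'eagefgbdgfefcba'
  #13 SA[13]=5  'ebadeagefgbdgfefcba'
  #14 SA[14]=19  'efcba'
  #15 SA[15]=12  'efgbdgfefcba'
  #16 SA[16]=20  'fcba'
  #17 SA[17]=3  'fdebadeagefgbdgfefcba'
  #18 SA[18]=18  'fefcba'
  #19 SA[19]=2  'ffdebadeagefgbdgfefcba'
  #20 SA[20]=13  'fgbdgfefcba'
  #21 SA[21]=14  'gbdgfefcba'
  #22 SA[22]=11  'gefgbdgfefcba'
  #23 SA[23]=17  'gfefcba'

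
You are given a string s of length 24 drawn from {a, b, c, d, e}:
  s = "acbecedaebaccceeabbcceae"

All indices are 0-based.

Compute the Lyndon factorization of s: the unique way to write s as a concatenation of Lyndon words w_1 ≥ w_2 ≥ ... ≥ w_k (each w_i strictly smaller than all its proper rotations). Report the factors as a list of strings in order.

["acbecedaebacccee", "abbcceae"]

emit factor 1: 'acbecedaebacccee' (i=0, period=16)
emit factor 2: 'abbcceae' (i=16, period=8)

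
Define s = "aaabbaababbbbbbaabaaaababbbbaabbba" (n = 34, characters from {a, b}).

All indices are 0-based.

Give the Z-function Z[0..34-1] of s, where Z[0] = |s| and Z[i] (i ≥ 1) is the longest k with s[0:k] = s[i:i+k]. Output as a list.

Z[0]=34
i=1: i≥r, start 0; Z[1]=2 scan→box=[1,3)
i=2: min(r-i=1, Z[1]=2)=1; Z[2]=1
i=3: i≥r, start 0; Z[3]=0
i=4: i≥r, start 0; Z[4]=0
i=5: i≥r, start 0; Z[5]=2 scan→box=[5,7)
i=6: min(r-i=1, Z[1]=2)=1; Z[6]=1
i=7: i≥r, start 0; Z[7]=0
i=8: i≥r, start 0; Z[8]=1 scan→box=[8,9)
i=9: i≥r, start 0; Z[9]=0
i=10: i≥r, start 0; Z[10]=0
i=11: i≥r, start 0; Z[11]=0
i=12: i≥r, start 0; Z[12]=0
i=13: i≥r, start 0; Z[13]=0
i=14: i≥r, start 0; Z[14]=0
i=15: i≥r, start 0; Z[15]=2 scan→box=[15,17)
i=16: min(r-i=1, Z[1]=2)=1; Z[16]=1
i=17: i≥r, start 0; Z[17]=0
i=18: i≥r, start 0; Z[18]=3 scan→box=[18,21)
i=19: min(r-i=2, Z[1]=2)=2; Z[19]=4 scan→box=[19,23)
i=20: min(r-i=3, Z[1]=2)=2; Z[20]=2
i=21: min(r-i=2, Z[2]=1)=1; Z[21]=1
i=22: min(r-i=1, Z[3]=0)=0; Z[22]=0
i=23: i≥r, start 0; Z[23]=1 scan→box=[23,24)
i=24: i≥r, start 0; Z[24]=0
i=25: i≥r, start 0; Z[25]=0
i=26: i≥r, start 0; Z[26]=0
i=27: i≥r, start 0; Z[27]=0
i=28: i≥r, start 0; Z[28]=2 scan→box=[28,30)
i=29: min(r-i=1, Z[1]=2)=1; Z[29]=1
i=30: i≥r, start 0; Z[30]=0
i=31: i≥r, start 0; Z[31]=0
i=32: i≥r, start 0; Z[32]=0
i=33: i≥r, start 0; Z[33]=1 scan→box=[33,34)

[34, 2, 1, 0, 0, 2, 1, 0, 1, 0, 0, 0, 0, 0, 0, 2, 1, 0, 3, 4, 2, 1, 0, 1, 0, 0, 0, 0, 2, 1, 0, 0, 0, 1]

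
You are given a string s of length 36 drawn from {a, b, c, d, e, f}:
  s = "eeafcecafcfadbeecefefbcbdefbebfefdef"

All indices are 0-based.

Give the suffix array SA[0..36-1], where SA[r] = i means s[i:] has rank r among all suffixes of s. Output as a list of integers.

[11, 2, 7, 21, 23, 27, 13, 29, 6, 22, 4, 16, 9, 12, 33, 24, 1, 28, 5, 15, 0, 14, 34, 19, 25, 31, 17, 35, 10, 20, 26, 3, 8, 32, 18, 30]

sorted suffixes:
  #0 SA[0]=11  'adbeecefefbcbdefbebfefdef'
  #1 SA[1]=2  'afcecafcfadbeecefefbcbdefbebfefdef'
  #2 SA[2]=7  'afcfadbeecefefbcbdefbebfefdef'
  #3 SA[3]=21  'bcbdefbebfefdef'
  #4 SA[4]=23  'bdefbebfefdef'
  #5 SA[5]=27  'bebfefdef'
  #6 SA[6]=13  'beecefefbcbdefbebfefdef'
  #7 SA[7]=29  'bfefdef'
  #8 SA[8]=6  'cafcfadbeecefefbcbdefbebfefdef'
  #9 SA[9]=22  'cbdefbebfefdef'
  #10 SA[10]=4  'cecafcfadbeecefefbcbdefbebfefdef'
  #11 SA[11]=16  'cefefbcbdefbebfefdef'
  #12 SA[12]=9  'cfadbeecefefbcbdefbebfefdef'
  #13 SA[13]=12  'dbeecefefbcbdefbebfefdef'
  #14 SA[14]=33  'def'
  #15 SA[15]=24  'defbebfefdef'
  #16 SA[16]=1  'eafcecafcfadbeecefefbcbdefbebfefdef'
  #17 SA[17]=28  'ebfefdef'
  #18 SA[18]=5  'ecafcfadbeecefefbcbdefbebfefdef'
  #19 SA[19]=15  'ecefefbcbdefbebfefdef'
  #20 SA[20]=0  'eeafcecafcfadbeecefefbcbdefbebfefdef'
  #21 SA[21]=14  'eecefefbcbdefbebfefdef'
  #22 SA[22]=34  'ef'
  #23 SA[23]=19  'efbcbdefbebfefdef'
  #24 SA[24]=25  'efbebfefdef'
  #25 SA[25]=31  'efdef'
  #26 SA[26]=17  'efefbcbdefbebfefdef'
  #27 SA[27]=35  'f'
  #28 SA[28]=10  'fadbeecefefbcbdefbebfefdef'
  #29 SA[29]=20  'fbcbdefbebfefdef'
  #30 SA[30]=26  'fbebfefdef'
  #31 SA[31]=3  'fcecafcfadbeecefefbcbdefbebfefdef'
  #32 SA[32]=8  'fcfadbeecefefbcbdefbebfefdef'
  #33 SA[33]=32  'fdef'
  #34 SA[34]=18  'fefbcbdefbebfefdef'
  #35 SA[35]=30  'fefdef'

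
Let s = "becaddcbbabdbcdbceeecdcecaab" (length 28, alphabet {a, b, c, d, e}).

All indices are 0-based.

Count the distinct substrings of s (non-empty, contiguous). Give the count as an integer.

371

sorted suffixes:
  #0 SA[0]=25  'aab'
  #1 SA[1]=26  'ab'
  #2 SA[2]=9  'abdbcdbceeecdcecaab'
  #3 SA[3]=3  'addcbbabdbcdbceeecdcecaab'
  #4 SA[4]=27  'b'
  #5 SA[5]=8  'babdbcdbceeecdcecaab'
  #6 SA[6]=7  'bbabdbcdbceeecdcecaab'
  #7 SA[7]=12  'bcdbceeecdcecaab'
  #8 SA[8]=15  'bceeecdcecaab'
  #9 SA[9]=10  'bdbcdbceeecdcecaab'
  #10 SA[10]=0  'becaddcbbabdbcdbceeecdcecaab'
  #11 SA[11]=24  'caab'
  #12 SA[12]=2  'caddcbbabdbcdbceeecdcecaab'
  #13 SA[13]=6  'cbbabdbcdbceeecdcecaab'
  #14 SA[14]=13  'cdbceeecdcecaab'
  #15 SA[15]=20  'cdcecaab'
  #16 SA[16]=22  'cecaab'
  #17 SA[17]=16  'ceeecdcecaab'
  #18 SA[18]=11  'dbcdbceeecdcecaab'
  #19 SA[19]=14  'dbceeecdcecaab'
  #20 SA[20]=5  'dcbbabdbcdbceeecdcecaab'
  #21 SA[21]=21  'dcecaab'
  #22 SA[22]=4  'ddcbbabdbcdbceeecdcecaab'
  #23 SA[23]=23  'ecaab'
  #24 SA[24]=1  'ecaddcbbabdbcdbceeecdcecaab'
  #25 SA[25]=19  'ecdcecaab'
  #26 SA[26]=18  'eecdcecaab'
  #27 SA[27]=17  'eeecdcecaab'

SA = [25, 26, 9, 3, 27, 8, 7, 12, 15, 10, 0, 24, 2, 6, 13, 20, 22, 16, 11, 14, 5, 21, 4, 23, 1, 19, 18, 17]
[i] adj suffixes → lcp
  [1] 25/26 → 1 ('a')
  [2] 26/9 → 2 ('ab')
  [3] 9/3 → 1 ('a')
  [4] 3/27 → 0 ('')
  [5] 27/8 → 1 ('b')
  [6] 8/7 → 1 ('b')
  [7] 7/12 → 1 ('b')
  [8] 12/15 → 2 ('bc')
  [9] 15/10 → 1 ('b')
  [10] 10/0 → 1 ('b')
  [11] 0/24 → 0 ('')
  [12] 24/2 → 2 ('ca')
  [13] 2/6 → 1 ('c')
  [14] 6/13 → 1 ('c')
  [15] 13/20 → 2 ('cd')
  [16] 20/22 → 1 ('c')
  [17] 22/16 → 2 ('ce')
  [18] 16/11 → 0 ('')
  [19] 11/14 → 3 ('dbc')
  [20] 14/5 → 1 ('d')
  [21] 5/21 → 2 ('dc')
  [22] 21/4 → 1 ('d')
  [23] 4/23 → 0 ('')
  [24] 23/1 → 3 ('eca')
  [25] 1/19 → 2 ('ec')
  [26] 19/18 → 1 ('e')
  [27] 18/17 → 2 ('ee')

n(n+1)/2 = 28·29/2 = 406
Σ LCP = 0 + 1 + 2 + 1 + 0 + 1 + 1 + 1 + 2 + 1 + 1 + 0 + 2 + 1 + 1 + 2 + 1 + 2 + 0 + 3 + 1 + 2 + 1 + 0 + 3 + 2 + 1 + 2 = 35
distinct = 406 − 35 = 371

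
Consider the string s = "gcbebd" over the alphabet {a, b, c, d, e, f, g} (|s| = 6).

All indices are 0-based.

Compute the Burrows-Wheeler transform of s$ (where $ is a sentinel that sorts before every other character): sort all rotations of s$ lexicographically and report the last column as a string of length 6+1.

rank  rotation last
    0  $gcbebd  d
    1  bd$gcbe  e
    2  bebd$gc  c
    3  cbebd$g  g
    4  d$gcbeb  b
    5  ebd$gcb  b
    6  gcbebd$  $

decgbb$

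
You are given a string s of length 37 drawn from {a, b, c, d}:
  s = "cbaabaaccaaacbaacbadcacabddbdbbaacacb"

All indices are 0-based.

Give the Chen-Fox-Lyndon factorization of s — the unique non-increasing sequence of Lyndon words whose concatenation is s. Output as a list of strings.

emit factor 1: 'c' (i=0, period=1)
emit factor 2: 'b' (i=1, period=1)
emit factor 3: 'aabaacc' (i=2, period=7)
emit factor 4: 'aaacbaacbadcacabddbdbbaacacb' (i=9, period=28)

["c", "b", "aabaacc", "aaacbaacbadcacabddbdbbaacacb"]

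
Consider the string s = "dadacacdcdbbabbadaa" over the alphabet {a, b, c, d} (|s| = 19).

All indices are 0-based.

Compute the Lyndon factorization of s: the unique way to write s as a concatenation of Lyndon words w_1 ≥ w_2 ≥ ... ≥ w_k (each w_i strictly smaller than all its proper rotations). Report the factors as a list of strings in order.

["d", "ad", "acacdcdbb", "abbad", "a", "a"]

emit factor 1: 'd' (i=0, period=1)
emit factor 2: 'ad' (i=1, period=2)
emit factor 3: 'acacdcdbb' (i=3, period=9)
emit factor 4: 'abbad' (i=12, period=5)
emit factor 5: 'a' (i=17, period=1)
emit factor 6: 'a' (i=18, period=1)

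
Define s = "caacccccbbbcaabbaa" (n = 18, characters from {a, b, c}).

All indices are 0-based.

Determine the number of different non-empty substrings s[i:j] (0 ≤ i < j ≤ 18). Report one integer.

144

rank | idx | suffix
   0 |  17 | a
   1 |  16 | aa
   2 |  12 | aabbaa
   3 |   1 | aacccccbbbcaabbaa
   4 |  13 | abbaa
   5 |   2 | acccccbbbcaabbaa
   6 |  15 | baa
   7 |  14 | bbaa
   8 |   8 | bbbcaabbaa
   9 |   9 | bbcaabbaa
  10 |  10 | bcaabbaa
  11 |  11 | caabbaa
  12 |   0 | caacccccbbbcaabbaa
  13 |   7 | cbbbcaabbaa
  14 |   6 | ccbbbcaabbaa
  15 |   5 | cccbbbcaabbaa
  16 |   4 | ccccbbbcaabbaa
  17 |   3 | cccccbbbcaabbaa

SA = [17, 16, 12, 1, 13, 2, 15, 14, 8, 9, 10, 11, 0, 7, 6, 5, 4, 3]
[i] adj suffixes → lcp
  [1] 17/16 → 1 ('a')
  [2] 16/12 → 2 ('aa')
  [3] 12/1 → 2 ('aa')
  [4] 1/13 → 1 ('a')
  [5] 13/2 → 1 ('a')
  [6] 2/15 → 0 ('')
  [7] 15/14 → 1 ('b')
  [8] 14/8 → 2 ('bb')
  [9] 8/9 → 2 ('bb')
  [10] 9/10 → 1 ('b')
  [11] 10/11 → 0 ('')
  [12] 11/0 → 3 ('caa')
  [13] 0/7 → 1 ('c')
  [14] 7/6 → 1 ('c')
  [15] 6/5 → 2 ('cc')
  [16] 5/4 → 3 ('ccc')
  [17] 4/3 → 4 ('cccc')

n(n+1)/2 = 18·19/2 = 171
Σ LCP = 0 + 1 + 2 + 2 + 1 + 1 + 0 + 1 + 2 + 2 + 1 + 0 + 3 + 1 + 1 + 2 + 3 + 4 = 27
distinct = 171 − 27 = 144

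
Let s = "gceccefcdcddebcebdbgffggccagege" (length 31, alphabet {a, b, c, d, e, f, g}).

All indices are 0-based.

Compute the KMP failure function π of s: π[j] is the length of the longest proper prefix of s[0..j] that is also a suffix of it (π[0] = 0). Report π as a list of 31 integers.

[0, 0, 0, 0, 0, 0, 0, 0, 0, 0, 0, 0, 0, 0, 0, 0, 0, 0, 0, 1, 0, 0, 1, 1, 2, 0, 0, 1, 0, 1, 0]

π[0] = 0
j=1 s[j]='c': π[1]=0 (border '')
j=2 s[j]='e': π[2]=0 (border '')
j=3 s[j]='c': π[3]=0 (border '')
j=4 s[j]='c': π[4]=0 (border '')
j=5 s[j]='e': π[5]=0 (border '')
j=6 s[j]='f': π[6]=0 (border '')
j=7 s[j]='c': π[7]=0 (border '')
j=8 s[j]='d': π[8]=0 (border '')
j=9 s[j]='c': π[9]=0 (border '')
j=10 s[j]='d': π[10]=0 (border '')
j=11 s[j]='d': π[11]=0 (border '')
j=12 s[j]='e': π[12]=0 (border '')
j=13 s[j]='b': π[13]=0 (border '')
j=14 s[j]='c': π[14]=0 (border '')
j=15 s[j]='e': π[15]=0 (border '')
j=16 s[j]='b': π[16]=0 (border '')
j=17 s[j]='d': π[17]=0 (border '')
j=18 s[j]='b': π[18]=0 (border '')
j=19 s[j]='g': π[19]=1 (border 'g')
j=20 s[j]='f': k: 1→0; π[20]=0 (border '')
j=21 s[j]='f': π[21]=0 (border '')
j=22 s[j]='g': π[22]=1 (border 'g')
j=23 s[j]='g': k: 1→0; π[23]=1 (border 'g')
j=24 s[j]='c': π[24]=2 (border 'gc')
j=25 s[j]='c': k: 2→0; π[25]=0 (border '')
j=26 s[j]='a': π[26]=0 (border '')
j=27 s[j]='g': π[27]=1 (border 'g')
j=28 s[j]='e': k: 1→0; π[28]=0 (border '')
j=29 s[j]='g': π[29]=1 (border 'g')
j=30 s[j]='e': k: 1→0; π[30]=0 (border '')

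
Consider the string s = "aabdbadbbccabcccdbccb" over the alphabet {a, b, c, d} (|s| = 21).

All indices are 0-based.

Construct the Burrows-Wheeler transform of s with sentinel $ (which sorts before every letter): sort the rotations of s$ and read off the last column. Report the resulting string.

b$cabcddbdaaccbbbccbac

rank  rotation                last
    0  $aabdbadbbccabcccdbccb  b
    1  aabdbadbbccabcccdbccb$  $
    2  abcccdbccb$aabdbadbbcc  c
    3  abdbadbbccabcccdbccb$a  a
    4  adbbccabcccdbccb$aabdb  b
    5  b$aabdbadbbccabcccdbcc  c
    6  badbbccabcccdbccb$aabd  d
    7  bbccabcccdbccb$aabdbad  d
    8  bccabcccdbccb$aabdbadb  b
    9  bccb$aabdbadbbccabcccd  d
   10  bcccdbccb$aabdbadbbcca  a
   11  bdbadbbccabcccdbccb$aa  a
   12  cabcccdbccb$aabdbadbbc  c
   13  cb$aabdbadbbccabcccdbc  c
   14  ccabcccdbccb$aabdbadbb  b
   15  ccb$aabdbadbbccabcccdb  b
   16  cccdbccb$aabdbadbbccab  b
   17  ccdbccb$aabdbadbbccabc  c
   18  cdbccb$aabdbadbbccabcc  c
   19  dbadbbccabcccdbccb$aab  b
   20  dbbccabcccdbccb$aabdba  a
   21  dbccb$aabdbadbbccabccc  c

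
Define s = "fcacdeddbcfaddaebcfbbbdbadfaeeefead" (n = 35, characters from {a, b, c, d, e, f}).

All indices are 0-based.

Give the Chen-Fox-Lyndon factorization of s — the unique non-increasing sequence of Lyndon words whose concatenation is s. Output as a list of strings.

["f", "c", "acdeddbcfaddaebcfbbbdbadfaeeefead"]

emit factor 1: 'f' (i=0, period=1)
emit factor 2: 'c' (i=1, period=1)
emit factor 3: 'acdeddbcfaddaebcfbbbdbadfaeeefead' (i=2, period=33)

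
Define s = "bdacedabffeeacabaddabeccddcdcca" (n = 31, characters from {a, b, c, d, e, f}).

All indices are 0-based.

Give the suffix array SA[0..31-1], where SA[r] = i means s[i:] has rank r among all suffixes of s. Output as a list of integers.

[30, 14, 19, 6, 12, 2, 16, 15, 0, 20, 7, 29, 13, 28, 22, 26, 23, 3, 18, 5, 1, 27, 25, 17, 24, 11, 21, 4, 10, 9, 8]

rank→(start, suffix):
  0 → (30, 'a')
  1 → (14, 'abaddabeccddcdcca')
  2 → (19, 'abeccddcdcca')
  3 → (6, 'abffeeacabaddabeccddcdcca')
  4 → (12, 'acabaddabeccddcdcca')
  5 → (2, 'acedabffeeacabaddabeccddcdcca')
  6 → (16, 'addabeccddcdcca')
  7 → (15, 'baddabeccddcdcca')
  8 → (0, 'bdacedabffeeacabaddabeccddcdcca')
  9 → (20, 'beccddcdcca')
  10 → (7, 'bffeeacabaddabeccddcdcca')
  11 → (29, 'ca')
  12 → (13, 'cabaddabeccddcdcca')
  13 → (28, 'cca')
  14 → (22, 'ccddcdcca')
  15 → (26, 'cdcca')
  16 → (23, 'cddcdcca')
  17 → (3, 'cedabffeeacabaddabeccddcdcca')
  18 → (18, 'dabeccddcdcca')
  19 → (5, 'dabffeeacabaddabeccddcdcca')
  20 → (1, 'dacedabffeeacabaddabeccddcdcca')
  21 → (27, 'dcca')
  22 → (25, 'dcdcca')
  23 → (17, 'ddabeccddcdcca')
  24 → (24, 'ddcdcca')
  25 → (11, 'eacabaddabeccddcdcca')
  26 → (21, 'eccddcdcca')
  27 → (4, 'edabffeeacabaddabeccddcdcca')
  28 → (10, 'eeacabaddabeccddcdcca')
  29 → (9, 'feeacabaddabeccddcdcca')
  30 → (8, 'ffeeacabaddabeccddcdcca')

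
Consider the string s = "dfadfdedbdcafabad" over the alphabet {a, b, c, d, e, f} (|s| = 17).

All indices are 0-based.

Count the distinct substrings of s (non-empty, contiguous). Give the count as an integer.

139

rank→(start, suffix):
  0 → (13, 'abad')
  1 → (15, 'ad')
  2 → (2, 'adfdedbdcafabad')
  3 → (11, 'afabad')
  4 → (14, 'bad')
  5 → (8, 'bdcafabad')
  6 → (10, 'cafabad')
  7 → (16, 'd')
  8 → (7, 'dbdcafabad')
  9 → (9, 'dcafabad')
  10 → (5, 'dedbdcafabad')
  11 → (0, 'dfadfdedbdcafabad')
  12 → (3, 'dfdedbdcafabad')
  13 → (6, 'edbdcafabad')
  14 → (12, 'fabad')
  15 → (1, 'fadfdedbdcafabad')
  16 → (4, 'fdedbdcafabad')

SA = [13, 15, 2, 11, 14, 8, 10, 16, 7, 9, 5, 0, 3, 6, 12, 1, 4]
i: (SA[i-1],SA[i]) lcp shared
  1: (13,15) 1 'a'
  2: (15,2) 2 'ad'
  3: (2,11) 1 'a'
  4: (11,14) 0 ''
  5: (14,8) 1 'b'
  6: (8,10) 0 ''
  7: (10,16) 0 ''
  8: (16,7) 1 'd'
  9: (7,9) 1 'd'
  10: (9,5) 1 'd'
  11: (5,0) 1 'd'
  12: (0,3) 2 'df'
  13: (3,6) 0 ''
  14: (6,12) 0 ''
  15: (12,1) 2 'fa'
  16: (1,4) 1 'f'

n(n+1)/2 = 17·18/2 = 153
Σ LCP = 0 + 1 + 2 + 1 + 0 + 1 + 0 + 0 + 1 + 1 + 1 + 1 + 2 + 0 + 0 + 2 + 1 = 14
distinct = 153 − 14 = 139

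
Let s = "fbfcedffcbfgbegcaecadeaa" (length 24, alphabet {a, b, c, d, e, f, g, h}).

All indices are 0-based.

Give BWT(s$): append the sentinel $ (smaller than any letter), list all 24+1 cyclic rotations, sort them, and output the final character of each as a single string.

rank  rotation                   last
    0  $fbfcedffcbfgbegcaecadeaa  a
    1  a$fbfcedffcbfgbegcaecadea  a
    2  aa$fbfcedffcbfgbegcaecade  e
    3  adeaa$fbfcedffcbfgbegcaec  c
    4  aecadeaa$fbfcedffcbfgbegc  c
    5  begcaecadeaa$fbfcedffcbfg  g
    6  bfcedffcbfgbegcaecadeaa$f  f
    7  bfgbegcaecadeaa$fbfcedffc  c
    8  cadeaa$fbfcedffcbfgbegcae  e
    9  caecadeaa$fbfcedffcbfgbeg  g
   10  cbfgbegcaecadeaa$fbfcedff  f
   11  cedffcbfgbegcaecadeaa$fbf  f
   12  deaa$fbfcedffcbfgbegcaeca  a
   13  dffcbfgbegcaecadeaa$fbfce  e
   14  eaa$fbfcedffcbfgbegcaecad  d
   15  ecadeaa$fbfcedffcbfgbegca  a
   16  edffcbfgbegcaecadeaa$fbfc  c
   17  egcaecadeaa$fbfcedffcbfgb  b
   18  fbfcedffcbfgbegcaecadeaa$  $
   19  fcbfgbegcaecadeaa$fbfcedf  f
   20  fcedffcbfgbegcaecadeaa$fb  b
   21  ffcbfgbegcaecadeaa$fbfced  d
   22  fgbegcaecadeaa$fbfcedffcb  b
   23  gbegcaecadeaa$fbfcedffcbf  f
   24  gcaecadeaa$fbfcedffcbfgbe  e

aaeccgfcegffaedacb$fbdbfe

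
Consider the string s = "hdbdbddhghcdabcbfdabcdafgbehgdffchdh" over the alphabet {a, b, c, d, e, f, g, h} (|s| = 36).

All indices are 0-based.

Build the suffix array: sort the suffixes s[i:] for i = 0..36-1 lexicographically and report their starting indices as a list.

rank→(start, suffix):
  0 → (12, 'abcbfdabcdafgbehgdffchdh')
  1 → (18, 'abcdafgbehgdffchdh')
  2 → (22, 'afgbehgdffchdh')
  3 → (13, 'bcbfdabcdafgbehgdffchdh')
  4 → (19, 'bcdafgbehgdffchdh')
  5 → (2, 'bdbddhghcdabcbfdabcdafgbehgdffchdh')
  6 → (4, 'bddhghcdabcbfdabcdafgbehgdffchdh')
  7 → (25, 'behgdffchdh')
  8 → (15, 'bfdabcdafgbehgdffchdh')
  9 → (14, 'cbfdabcdafgbehgdffchdh')
  10 → (10, 'cdabcbfdabcdafgbehgdffchdh')
  11 → (20, 'cdafgbehgdffchdh')
  12 → (32, 'chdh')
  13 → (11, 'dabcbfdabcdafgbehgdffchdh')
  14 → (17, 'dabcdafgbehgdffchdh')
  15 → (21, 'dafgbehgdffchdh')
  16 → (1, 'dbdbddhghcdabcbfdabcdafgbehgdffchdh')
  17 → (3, 'dbddhghcdabcbfdabcdafgbehgdffchdh')
  18 → (5, 'ddhghcdabcbfdabcdafgbehgdffchdh')
  19 → (29, 'dffchdh')
  20 → (34, 'dh')
  21 → (6, 'dhghcdabcbfdabcdafgbehgdffchdh')
  22 → (26, 'ehgdffchdh')
  23 → (31, 'fchdh')
  24 → (16, 'fdabcdafgbehgdffchdh')
  25 → (30, 'ffchdh')
  26 → (23, 'fgbehgdffchdh')
  27 → (24, 'gbehgdffchdh')
  28 → (28, 'gdffchdh')
  29 → (8, 'ghcdabcbfdabcdafgbehgdffchdh')
  30 → (35, 'h')
  31 → (9, 'hcdabcbfdabcdafgbehgdffchdh')
  32 → (0, 'hdbdbddhghcdabcbfdabcdafgbehgdffchdh')
  33 → (33, 'hdh')
  34 → (27, 'hgdffchdh')
  35 → (7, 'hghcdabcbfdabcdafgbehgdffchdh')

[12, 18, 22, 13, 19, 2, 4, 25, 15, 14, 10, 20, 32, 11, 17, 21, 1, 3, 5, 29, 34, 6, 26, 31, 16, 30, 23, 24, 28, 8, 35, 9, 0, 33, 27, 7]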